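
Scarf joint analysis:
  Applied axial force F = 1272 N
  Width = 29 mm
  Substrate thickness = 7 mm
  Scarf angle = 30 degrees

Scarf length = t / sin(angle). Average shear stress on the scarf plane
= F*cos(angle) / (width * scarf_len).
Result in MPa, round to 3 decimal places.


Scarf length = 7 / sin(30 deg) = 14.0000 mm
cos(30 deg) = 0.866025
Shear = 1272 * 0.866025 / (29 * 14.0000)
= 2.713 MPa

2.713


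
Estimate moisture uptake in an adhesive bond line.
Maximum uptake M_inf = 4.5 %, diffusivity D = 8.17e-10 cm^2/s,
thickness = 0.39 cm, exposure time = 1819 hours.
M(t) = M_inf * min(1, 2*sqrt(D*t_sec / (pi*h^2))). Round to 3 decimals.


Convert time: 1819 h = 6548400 s
ratio = min(1, 2*sqrt(8.17e-10*6548400/(pi*0.39^2)))
= 0.211626
M(t) = 4.5 * 0.211626 = 0.952%

0.952


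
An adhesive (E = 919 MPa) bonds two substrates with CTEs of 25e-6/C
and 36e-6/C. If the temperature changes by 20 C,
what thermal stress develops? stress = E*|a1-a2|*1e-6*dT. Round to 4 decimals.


Stress = 919 * |25 - 36| * 1e-6 * 20
= 0.2022 MPa

0.2022


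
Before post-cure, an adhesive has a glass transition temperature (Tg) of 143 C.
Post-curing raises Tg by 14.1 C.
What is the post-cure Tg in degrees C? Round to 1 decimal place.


Tg_post = Tg_base + delta_Tg
= 143 + 14.1
= 157.1 C

157.1


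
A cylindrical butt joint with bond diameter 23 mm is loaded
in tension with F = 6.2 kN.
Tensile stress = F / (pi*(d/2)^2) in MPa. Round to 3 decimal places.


Area = pi * (23/2)^2 = 415.4756 mm^2
Stress = 6.2*1000 / 415.4756
= 14.923 MPa

14.923


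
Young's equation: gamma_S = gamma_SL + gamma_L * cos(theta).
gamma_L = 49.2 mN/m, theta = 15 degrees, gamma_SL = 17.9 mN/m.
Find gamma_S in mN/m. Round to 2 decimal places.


cos(15 deg) = 0.965926
gamma_S = 17.9 + 49.2 * 0.965926
= 65.42 mN/m

65.42


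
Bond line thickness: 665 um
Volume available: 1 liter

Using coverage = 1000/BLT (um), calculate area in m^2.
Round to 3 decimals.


1 L = 1e6 mm^3, thickness = 665 um = 0.665 mm
Area = 1e6 / 0.665 mm^2 = (1e6 / 0.665) / 1e6 m^2 = 1000 / 665 m^2
= 1.504 m^2

1.504


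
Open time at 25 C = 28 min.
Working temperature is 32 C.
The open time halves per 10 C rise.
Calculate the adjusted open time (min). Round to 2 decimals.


factor = 2^((32 - 25) / 10) = 1.6245
ot = 28 / 1.6245 = 17.24 min

17.24


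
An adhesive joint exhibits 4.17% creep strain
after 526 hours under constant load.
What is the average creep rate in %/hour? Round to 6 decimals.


Creep rate = strain / time
= 4.17 / 526
= 0.007928 %/h

0.007928


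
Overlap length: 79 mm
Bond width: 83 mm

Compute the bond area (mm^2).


Bond area = 79 * 83 = 6557 mm^2

6557


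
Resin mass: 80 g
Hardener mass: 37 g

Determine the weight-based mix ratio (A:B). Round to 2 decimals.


Ratio = 80 / 37 = 2.16

2.16


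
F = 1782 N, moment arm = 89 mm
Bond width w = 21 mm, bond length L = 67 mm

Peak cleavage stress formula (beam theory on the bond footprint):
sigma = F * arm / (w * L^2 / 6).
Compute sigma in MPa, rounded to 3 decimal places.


sigma = (1782 * 89) / (21 * 4489 / 6)
= 158598 * 6 / 94269
= 951588 / 94269
= 10.094 MPa

10.094


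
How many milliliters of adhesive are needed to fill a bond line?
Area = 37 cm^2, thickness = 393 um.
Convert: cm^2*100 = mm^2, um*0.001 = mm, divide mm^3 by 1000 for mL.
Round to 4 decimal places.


= (37 * 100) * (393 * 0.001) / 1000
= 1.4541 mL

1.4541


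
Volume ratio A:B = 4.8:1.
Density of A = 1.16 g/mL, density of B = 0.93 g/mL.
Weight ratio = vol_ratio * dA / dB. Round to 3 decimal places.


Wt ratio = 4.8 * 1.16 / 0.93
= 5.987

5.987


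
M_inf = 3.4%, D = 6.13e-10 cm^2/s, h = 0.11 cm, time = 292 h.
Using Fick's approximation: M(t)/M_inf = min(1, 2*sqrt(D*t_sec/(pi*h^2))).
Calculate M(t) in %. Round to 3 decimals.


t = 1051200 s
ratio = min(1, 2*sqrt(6.13e-10*1051200/(pi*0.0121)))
= 0.260397
M(t) = 3.4 * 0.260397 = 0.885%

0.885


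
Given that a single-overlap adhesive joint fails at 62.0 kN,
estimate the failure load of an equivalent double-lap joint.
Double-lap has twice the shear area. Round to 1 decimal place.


Double-lap factor = 2
Expected load = 62.0 * 2 = 124.0 kN

124.0


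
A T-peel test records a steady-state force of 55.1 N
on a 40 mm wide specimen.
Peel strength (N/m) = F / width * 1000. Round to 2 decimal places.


Peel strength = 55.1 / 40 * 1000
= 1377.50 N/m

1377.50


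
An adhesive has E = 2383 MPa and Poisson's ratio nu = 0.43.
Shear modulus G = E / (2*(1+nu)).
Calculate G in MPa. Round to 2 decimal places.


G = 2383 / (2*(1+0.43))
= 2383 / 2.86
= 833.22 MPa

833.22


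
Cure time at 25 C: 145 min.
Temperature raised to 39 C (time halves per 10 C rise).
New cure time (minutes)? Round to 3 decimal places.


Acceleration factor = 2^(14/10) = 2.6390
New time = 145 / 2.6390 = 54.945 min

54.945


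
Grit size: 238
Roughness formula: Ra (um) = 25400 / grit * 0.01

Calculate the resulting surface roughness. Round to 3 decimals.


Ra = 25400 / 238 * 0.01
= 1.067 um

1.067


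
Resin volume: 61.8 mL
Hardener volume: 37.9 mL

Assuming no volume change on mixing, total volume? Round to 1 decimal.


V_total = 61.8 + 37.9 = 99.7 mL

99.7


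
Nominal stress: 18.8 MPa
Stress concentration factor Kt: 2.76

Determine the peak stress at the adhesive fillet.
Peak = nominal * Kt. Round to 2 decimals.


Peak stress = 18.8 * 2.76
= 51.89 MPa

51.89


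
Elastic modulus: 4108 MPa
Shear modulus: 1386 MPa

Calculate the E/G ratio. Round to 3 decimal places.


E / G = 4108 / 1386 = 2.964

2.964


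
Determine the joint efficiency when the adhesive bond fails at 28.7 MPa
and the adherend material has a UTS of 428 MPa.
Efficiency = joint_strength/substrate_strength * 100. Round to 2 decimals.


Joint efficiency = 28.7 / 428 * 100
= 6.71%

6.71


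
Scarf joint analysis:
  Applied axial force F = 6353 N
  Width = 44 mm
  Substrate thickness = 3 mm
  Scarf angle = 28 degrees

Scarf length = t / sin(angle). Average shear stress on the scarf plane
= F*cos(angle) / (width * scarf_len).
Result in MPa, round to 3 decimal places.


Scarf length = 3 / sin(28 deg) = 6.3902 mm
cos(28 deg) = 0.882948
Shear = 6353 * 0.882948 / (44 * 6.3902)
= 19.950 MPa

19.950


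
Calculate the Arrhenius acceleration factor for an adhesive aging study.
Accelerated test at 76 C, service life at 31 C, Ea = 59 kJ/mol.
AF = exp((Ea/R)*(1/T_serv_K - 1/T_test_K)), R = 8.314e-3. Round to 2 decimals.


T_test = 349.15 K, T_serv = 304.15 K
Ea/R = 59 / 0.008314 = 7096.46
AF = exp(7096.46 * (1/304.15 - 1/349.15))
= 20.23

20.23


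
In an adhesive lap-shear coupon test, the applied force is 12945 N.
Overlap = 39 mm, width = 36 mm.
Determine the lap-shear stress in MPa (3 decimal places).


stress = F / (overlap * width)
= 12945 / (39 * 36)
= 9.220 MPa

9.220


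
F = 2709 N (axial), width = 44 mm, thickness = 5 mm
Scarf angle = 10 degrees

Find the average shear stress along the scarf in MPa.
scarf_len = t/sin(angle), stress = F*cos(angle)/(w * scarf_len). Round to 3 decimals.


scarf_len = 5/sin(10 deg) = 28.7939
cos(10 deg) = 0.984808
stress = 2709*0.984808/(44*28.7939) = 2.106 MPa

2.106


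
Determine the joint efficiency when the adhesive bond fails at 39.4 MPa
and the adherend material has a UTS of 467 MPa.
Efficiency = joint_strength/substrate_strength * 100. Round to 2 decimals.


Joint efficiency = 39.4 / 467 * 100
= 8.44%

8.44


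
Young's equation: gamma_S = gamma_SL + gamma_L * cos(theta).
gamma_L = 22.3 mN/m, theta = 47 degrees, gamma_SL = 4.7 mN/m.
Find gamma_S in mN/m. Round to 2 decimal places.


cos(47 deg) = 0.681998
gamma_S = 4.7 + 22.3 * 0.681998
= 19.91 mN/m

19.91


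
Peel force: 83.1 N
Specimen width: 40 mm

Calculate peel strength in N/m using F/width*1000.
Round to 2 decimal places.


Peel strength = 83.1 / 40 * 1000 = 2077.50 N/m

2077.50


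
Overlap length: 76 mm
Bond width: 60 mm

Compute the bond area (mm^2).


Bond area = 76 * 60 = 4560 mm^2

4560


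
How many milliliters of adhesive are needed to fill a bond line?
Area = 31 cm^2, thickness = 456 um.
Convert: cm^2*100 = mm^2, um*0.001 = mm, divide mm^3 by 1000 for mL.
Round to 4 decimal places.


= (31 * 100) * (456 * 0.001) / 1000
= 1.4136 mL

1.4136


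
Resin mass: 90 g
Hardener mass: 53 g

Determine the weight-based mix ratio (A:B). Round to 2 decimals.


Ratio = 90 / 53 = 1.70

1.70


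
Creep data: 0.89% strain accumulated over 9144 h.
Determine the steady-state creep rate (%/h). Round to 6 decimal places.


Rate = 0.89 / 9144 = 0.000097 %/h

0.000097


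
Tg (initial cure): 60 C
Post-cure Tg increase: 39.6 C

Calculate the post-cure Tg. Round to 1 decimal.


Post-cure Tg = 60 + 39.6 = 99.6 C

99.6


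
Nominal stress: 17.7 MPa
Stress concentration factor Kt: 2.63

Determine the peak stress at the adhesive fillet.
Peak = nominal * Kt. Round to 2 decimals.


Peak stress = 17.7 * 2.63
= 46.55 MPa

46.55


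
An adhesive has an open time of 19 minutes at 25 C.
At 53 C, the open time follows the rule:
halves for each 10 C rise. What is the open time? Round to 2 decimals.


Factor = 2^((53-25)/10) = 6.9644
Open time = 19 / 6.9644 = 2.73 min

2.73


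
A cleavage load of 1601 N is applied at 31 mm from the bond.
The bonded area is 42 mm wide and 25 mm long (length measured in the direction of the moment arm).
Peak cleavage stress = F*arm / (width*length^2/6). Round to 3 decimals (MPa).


Moment = 1601 * 31 = 49631 N*mm
Section modulus = 42 * 625 / 6 = 26250 / 6 mm^3
Stress = 49631 / (26250 / 6) = 297786 / 26250
= 11.344 MPa

11.344


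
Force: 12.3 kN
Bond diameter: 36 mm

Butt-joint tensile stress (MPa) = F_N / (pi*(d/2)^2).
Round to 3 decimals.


F_N = 12.3 * 1000 = 12300.0 N
A = pi*(18.0)^2 = 1017.8760 mm^2
stress = 12300.0 / 1017.8760 = 12.084 MPa

12.084


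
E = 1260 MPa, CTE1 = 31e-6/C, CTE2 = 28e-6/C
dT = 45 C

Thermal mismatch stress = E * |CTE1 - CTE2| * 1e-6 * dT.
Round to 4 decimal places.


= 1260 * 3e-6 * 45
= 0.1701 MPa

0.1701


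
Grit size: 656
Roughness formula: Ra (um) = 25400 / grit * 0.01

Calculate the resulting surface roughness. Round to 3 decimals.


Ra = 25400 / 656 * 0.01
= 0.387 um

0.387


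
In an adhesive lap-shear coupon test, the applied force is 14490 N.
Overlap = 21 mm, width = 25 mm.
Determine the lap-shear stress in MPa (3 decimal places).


stress = F / (overlap * width)
= 14490 / (21 * 25)
= 27.600 MPa

27.600


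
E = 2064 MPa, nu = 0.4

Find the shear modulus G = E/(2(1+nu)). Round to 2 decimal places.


G = 2064 / (2 * 1.40)
= 737.14 MPa

737.14


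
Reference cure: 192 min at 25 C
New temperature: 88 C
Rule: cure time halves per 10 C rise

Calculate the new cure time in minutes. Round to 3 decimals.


factor = 2^((88-25)/10) = 78.7932
t_new = 192 / 78.7932 = 2.437 min

2.437


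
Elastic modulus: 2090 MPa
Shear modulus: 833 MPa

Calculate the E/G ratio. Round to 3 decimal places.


E / G = 2090 / 833 = 2.509

2.509


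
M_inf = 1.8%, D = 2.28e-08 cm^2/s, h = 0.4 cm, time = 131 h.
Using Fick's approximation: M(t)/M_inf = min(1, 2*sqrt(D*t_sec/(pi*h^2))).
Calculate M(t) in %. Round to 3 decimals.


t = 471600 s
ratio = min(1, 2*sqrt(2.28e-08*471600/(pi*0.1600)))
= 0.292516
M(t) = 1.8 * 0.292516 = 0.527%

0.527


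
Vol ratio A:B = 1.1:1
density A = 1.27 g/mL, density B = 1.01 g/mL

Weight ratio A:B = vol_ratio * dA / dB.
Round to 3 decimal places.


Weight ratio = 1.1 * 1.27 / 1.01
= 1.383

1.383


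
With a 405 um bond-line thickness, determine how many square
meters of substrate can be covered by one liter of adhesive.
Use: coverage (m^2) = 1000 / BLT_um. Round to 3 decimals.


Coverage = 1000 / 405 = 2.469 m^2

2.469


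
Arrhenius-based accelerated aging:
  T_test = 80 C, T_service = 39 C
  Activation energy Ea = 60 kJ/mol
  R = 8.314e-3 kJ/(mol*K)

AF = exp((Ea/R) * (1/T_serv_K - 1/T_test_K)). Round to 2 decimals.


T_test_K = 353.15, T_serv_K = 312.15
AF = exp((60/8.314e-3) * (1/312.15 - 1/353.15))
= 14.65

14.65


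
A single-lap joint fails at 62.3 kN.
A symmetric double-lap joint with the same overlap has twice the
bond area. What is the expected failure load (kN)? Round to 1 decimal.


Double-lap load = 2 * 62.3 = 124.6 kN

124.6


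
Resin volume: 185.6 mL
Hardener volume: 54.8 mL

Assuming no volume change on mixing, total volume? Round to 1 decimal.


V_total = 185.6 + 54.8 = 240.4 mL

240.4


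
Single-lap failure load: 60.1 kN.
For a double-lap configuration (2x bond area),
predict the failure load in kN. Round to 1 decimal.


Failure load = 60.1 * 2 = 120.2 kN

120.2


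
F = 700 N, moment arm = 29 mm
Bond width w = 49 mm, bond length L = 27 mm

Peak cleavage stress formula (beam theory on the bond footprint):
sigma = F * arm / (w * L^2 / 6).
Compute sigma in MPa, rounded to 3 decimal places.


sigma = (700 * 29) / (49 * 729 / 6)
= 20300 * 6 / 35721
= 121800 / 35721
= 3.410 MPa

3.410


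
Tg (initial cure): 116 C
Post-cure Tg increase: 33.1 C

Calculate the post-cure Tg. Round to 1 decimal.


Post-cure Tg = 116 + 33.1 = 149.1 C

149.1


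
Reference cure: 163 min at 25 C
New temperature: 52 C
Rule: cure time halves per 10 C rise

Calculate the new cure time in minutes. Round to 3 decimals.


factor = 2^((52-25)/10) = 6.4980
t_new = 163 / 6.4980 = 25.085 min

25.085


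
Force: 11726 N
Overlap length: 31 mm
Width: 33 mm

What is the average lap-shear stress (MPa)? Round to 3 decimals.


Average shear stress = F / (overlap * width)
= 11726 / (31 * 33)
= 11.462 MPa

11.462


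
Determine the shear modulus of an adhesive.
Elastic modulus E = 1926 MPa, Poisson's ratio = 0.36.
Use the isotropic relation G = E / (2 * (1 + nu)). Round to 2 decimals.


G = 1926 / (2*(1+0.36)) = 1926 / 2.72
= 708.09 MPa

708.09


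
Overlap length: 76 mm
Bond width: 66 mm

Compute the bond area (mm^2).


Bond area = 76 * 66 = 5016 mm^2

5016


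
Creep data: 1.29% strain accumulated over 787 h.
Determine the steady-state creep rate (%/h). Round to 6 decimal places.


Rate = 1.29 / 787 = 0.001639 %/h

0.001639


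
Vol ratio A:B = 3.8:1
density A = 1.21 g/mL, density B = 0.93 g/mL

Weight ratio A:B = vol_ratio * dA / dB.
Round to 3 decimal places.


Weight ratio = 3.8 * 1.21 / 0.93
= 4.944

4.944


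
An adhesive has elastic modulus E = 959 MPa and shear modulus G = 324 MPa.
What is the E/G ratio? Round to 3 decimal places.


E/G = 959 / 324 = 2.960

2.960


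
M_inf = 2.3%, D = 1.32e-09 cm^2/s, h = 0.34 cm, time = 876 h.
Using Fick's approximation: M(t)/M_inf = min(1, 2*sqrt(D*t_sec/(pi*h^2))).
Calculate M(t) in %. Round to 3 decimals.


t = 3153600 s
ratio = min(1, 2*sqrt(1.32e-09*3153600/(pi*0.1156)))
= 0.214125
M(t) = 2.3 * 0.214125 = 0.492%

0.492


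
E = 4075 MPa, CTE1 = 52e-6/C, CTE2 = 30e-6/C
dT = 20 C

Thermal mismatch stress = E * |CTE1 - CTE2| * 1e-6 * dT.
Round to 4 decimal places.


= 4075 * 22e-6 * 20
= 1.7930 MPa

1.7930


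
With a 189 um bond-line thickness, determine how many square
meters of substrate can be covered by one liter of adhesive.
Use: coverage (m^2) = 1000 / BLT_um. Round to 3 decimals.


Coverage = 1000 / 189 = 5.291 m^2

5.291


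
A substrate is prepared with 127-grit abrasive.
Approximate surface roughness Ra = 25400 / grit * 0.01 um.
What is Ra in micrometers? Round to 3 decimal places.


Ra = 25400 / 127 * 0.01 = 2.000 um

2.000


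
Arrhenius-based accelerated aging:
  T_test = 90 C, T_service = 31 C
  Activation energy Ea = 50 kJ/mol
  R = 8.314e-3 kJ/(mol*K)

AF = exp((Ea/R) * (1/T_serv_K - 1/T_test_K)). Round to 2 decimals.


T_test_K = 363.15, T_serv_K = 304.15
AF = exp((50/8.314e-3) * (1/304.15 - 1/363.15))
= 24.84

24.84


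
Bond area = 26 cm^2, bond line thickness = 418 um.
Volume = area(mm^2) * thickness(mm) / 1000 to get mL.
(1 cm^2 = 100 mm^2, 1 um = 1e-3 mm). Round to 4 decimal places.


area_mm2 = 26 * 100 = 2600
blt_mm = 418 * 1e-3 = 0.418
vol_mm3 = 2600 * 0.418 = 1086.8
vol_mL = 1086.8 / 1000 = 1.0868 mL

1.0868


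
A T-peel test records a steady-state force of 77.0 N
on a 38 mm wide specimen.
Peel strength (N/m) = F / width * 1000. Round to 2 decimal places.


Peel strength = 77.0 / 38 * 1000
= 2026.32 N/m

2026.32


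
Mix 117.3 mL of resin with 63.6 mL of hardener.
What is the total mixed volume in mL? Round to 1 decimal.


Total = 117.3 + 63.6 = 180.9 mL

180.9


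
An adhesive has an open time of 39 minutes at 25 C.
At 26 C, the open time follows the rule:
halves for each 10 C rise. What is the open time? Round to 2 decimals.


Factor = 2^((26-25)/10) = 1.0718
Open time = 39 / 1.0718 = 36.39 min

36.39


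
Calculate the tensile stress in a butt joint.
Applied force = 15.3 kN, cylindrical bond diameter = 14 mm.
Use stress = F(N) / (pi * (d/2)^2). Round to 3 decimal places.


A = pi * 7.0^2 = 153.9380 mm^2
sigma = 15300.0 / 153.9380 = 99.391 MPa

99.391


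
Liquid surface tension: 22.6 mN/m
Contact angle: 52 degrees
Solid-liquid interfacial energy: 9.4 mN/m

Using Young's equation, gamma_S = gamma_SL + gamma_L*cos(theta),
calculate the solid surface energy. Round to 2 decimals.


gamma_S = 9.4 + 22.6 * cos(52)
= 23.31 mN/m

23.31


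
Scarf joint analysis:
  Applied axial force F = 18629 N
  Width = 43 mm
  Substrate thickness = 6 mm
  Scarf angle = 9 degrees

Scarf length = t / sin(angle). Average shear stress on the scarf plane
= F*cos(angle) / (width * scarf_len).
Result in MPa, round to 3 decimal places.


Scarf length = 6 / sin(9 deg) = 38.3547 mm
cos(9 deg) = 0.987688
Shear = 18629 * 0.987688 / (43 * 38.3547)
= 11.156 MPa

11.156


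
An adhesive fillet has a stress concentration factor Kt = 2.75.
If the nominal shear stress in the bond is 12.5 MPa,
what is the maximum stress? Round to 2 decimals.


Max stress = 12.5 * 2.75 = 34.38 MPa

34.38


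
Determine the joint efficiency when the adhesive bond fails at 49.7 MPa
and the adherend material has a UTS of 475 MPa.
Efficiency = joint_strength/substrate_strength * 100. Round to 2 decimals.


Joint efficiency = 49.7 / 475 * 100
= 10.46%

10.46


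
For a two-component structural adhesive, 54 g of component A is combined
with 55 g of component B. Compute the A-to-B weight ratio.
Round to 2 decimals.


Weight ratio A:B = 54 / 55
= 0.98

0.98


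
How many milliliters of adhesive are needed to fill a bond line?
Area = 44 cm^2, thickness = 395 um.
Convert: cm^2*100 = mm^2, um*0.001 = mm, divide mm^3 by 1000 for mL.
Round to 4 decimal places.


= (44 * 100) * (395 * 0.001) / 1000
= 1.7380 mL

1.7380


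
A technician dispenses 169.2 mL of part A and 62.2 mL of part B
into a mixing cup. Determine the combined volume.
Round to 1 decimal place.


Combined volume = 169.2 + 62.2
= 231.4 mL

231.4


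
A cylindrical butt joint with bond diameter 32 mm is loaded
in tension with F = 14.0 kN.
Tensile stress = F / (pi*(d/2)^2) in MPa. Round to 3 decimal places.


Area = pi * (32/2)^2 = 804.2477 mm^2
Stress = 14.0*1000 / 804.2477
= 17.408 MPa

17.408


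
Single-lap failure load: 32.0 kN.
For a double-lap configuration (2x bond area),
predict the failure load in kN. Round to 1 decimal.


Failure load = 32.0 * 2 = 64.0 kN

64.0


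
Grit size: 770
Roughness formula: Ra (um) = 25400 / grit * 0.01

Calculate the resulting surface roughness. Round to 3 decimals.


Ra = 25400 / 770 * 0.01
= 0.330 um

0.330


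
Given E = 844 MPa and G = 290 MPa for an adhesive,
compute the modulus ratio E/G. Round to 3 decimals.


E/G ratio = 844 / 290 = 2.910

2.910


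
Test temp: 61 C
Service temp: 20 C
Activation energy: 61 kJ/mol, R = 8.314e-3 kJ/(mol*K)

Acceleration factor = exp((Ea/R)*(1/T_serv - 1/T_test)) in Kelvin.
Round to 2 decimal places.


AF = exp((61/0.008314)*(1/293.15 - 1/334.15))
= 21.56

21.56


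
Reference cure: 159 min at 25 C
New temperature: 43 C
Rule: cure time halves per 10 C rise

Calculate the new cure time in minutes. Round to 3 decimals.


factor = 2^((43-25)/10) = 3.4822
t_new = 159 / 3.4822 = 45.661 min

45.661


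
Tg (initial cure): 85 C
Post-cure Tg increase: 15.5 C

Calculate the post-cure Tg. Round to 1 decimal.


Post-cure Tg = 85 + 15.5 = 100.5 C

100.5


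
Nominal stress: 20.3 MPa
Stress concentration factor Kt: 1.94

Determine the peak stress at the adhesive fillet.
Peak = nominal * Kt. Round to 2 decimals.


Peak stress = 20.3 * 1.94
= 39.38 MPa

39.38


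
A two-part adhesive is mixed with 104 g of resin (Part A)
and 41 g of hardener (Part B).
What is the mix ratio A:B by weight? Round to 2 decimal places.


Mix ratio = mass_A / mass_B
= 104 / 41
= 2.54

2.54


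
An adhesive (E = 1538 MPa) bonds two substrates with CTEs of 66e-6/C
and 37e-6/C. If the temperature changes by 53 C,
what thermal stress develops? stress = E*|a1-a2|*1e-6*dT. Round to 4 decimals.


Stress = 1538 * |66 - 37| * 1e-6 * 53
= 2.3639 MPa

2.3639


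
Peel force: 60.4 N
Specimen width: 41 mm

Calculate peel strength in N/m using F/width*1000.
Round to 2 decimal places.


Peel strength = 60.4 / 41 * 1000 = 1473.17 N/m

1473.17


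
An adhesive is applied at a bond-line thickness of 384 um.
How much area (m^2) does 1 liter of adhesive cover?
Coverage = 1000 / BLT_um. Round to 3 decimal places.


Coverage = 1000 / 384 = 2.604 m^2

2.604


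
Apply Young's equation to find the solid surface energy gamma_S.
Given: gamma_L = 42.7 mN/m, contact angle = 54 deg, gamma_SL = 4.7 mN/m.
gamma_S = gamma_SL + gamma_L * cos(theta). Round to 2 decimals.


theta_rad = 54 * pi/180 = 0.942478
gamma_S = 4.7 + 42.7 * cos(0.942478)
= 29.80 mN/m

29.80


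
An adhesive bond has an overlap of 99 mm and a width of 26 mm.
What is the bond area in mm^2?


Bond area = overlap * width
= 99 * 26
= 2574 mm^2

2574


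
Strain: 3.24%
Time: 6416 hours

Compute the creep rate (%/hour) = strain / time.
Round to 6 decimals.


Creep rate = 3.24 / 6416
= 0.000505 %/h

0.000505


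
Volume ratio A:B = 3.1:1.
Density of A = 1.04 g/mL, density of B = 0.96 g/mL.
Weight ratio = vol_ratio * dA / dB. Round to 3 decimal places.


Wt ratio = 3.1 * 1.04 / 0.96
= 3.358

3.358


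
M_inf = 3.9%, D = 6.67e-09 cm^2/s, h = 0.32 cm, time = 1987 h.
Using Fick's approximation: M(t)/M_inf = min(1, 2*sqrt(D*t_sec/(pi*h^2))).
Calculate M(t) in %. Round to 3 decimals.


t = 7153200 s
ratio = min(1, 2*sqrt(6.67e-09*7153200/(pi*0.1024)))
= 0.770226
M(t) = 3.9 * 0.770226 = 3.004%

3.004


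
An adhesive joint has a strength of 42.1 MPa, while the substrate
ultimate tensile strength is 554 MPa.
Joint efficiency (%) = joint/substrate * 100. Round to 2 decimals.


Efficiency = 42.1 / 554 * 100
= 7.60%

7.60


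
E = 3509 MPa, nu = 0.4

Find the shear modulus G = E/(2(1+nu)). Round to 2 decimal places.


G = 3509 / (2 * 1.40)
= 1253.21 MPa

1253.21


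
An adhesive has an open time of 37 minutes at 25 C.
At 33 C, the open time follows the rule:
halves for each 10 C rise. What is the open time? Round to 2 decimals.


Factor = 2^((33-25)/10) = 1.7411
Open time = 37 / 1.7411 = 21.25 min

21.25


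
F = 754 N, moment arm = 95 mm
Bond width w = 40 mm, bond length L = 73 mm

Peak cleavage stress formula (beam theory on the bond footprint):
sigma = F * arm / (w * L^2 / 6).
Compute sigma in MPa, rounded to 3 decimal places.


sigma = (754 * 95) / (40 * 5329 / 6)
= 71630 * 6 / 213160
= 429780 / 213160
= 2.016 MPa

2.016


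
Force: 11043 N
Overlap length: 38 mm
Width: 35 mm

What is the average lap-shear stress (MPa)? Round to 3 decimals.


Average shear stress = F / (overlap * width)
= 11043 / (38 * 35)
= 8.303 MPa

8.303


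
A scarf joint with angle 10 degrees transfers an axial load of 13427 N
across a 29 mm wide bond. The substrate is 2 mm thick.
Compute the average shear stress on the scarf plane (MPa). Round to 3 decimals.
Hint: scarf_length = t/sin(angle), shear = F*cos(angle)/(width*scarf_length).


scarf_length = 2 / sin(10 deg) = 11.5175 mm
cos(10 deg) = 0.984808
shear stress = 13427 * 0.984808 / (29 * 11.5175)
= 39.589 MPa

39.589


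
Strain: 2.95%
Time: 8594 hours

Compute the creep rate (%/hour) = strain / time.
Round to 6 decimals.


Creep rate = 2.95 / 8594
= 0.000343 %/h

0.000343


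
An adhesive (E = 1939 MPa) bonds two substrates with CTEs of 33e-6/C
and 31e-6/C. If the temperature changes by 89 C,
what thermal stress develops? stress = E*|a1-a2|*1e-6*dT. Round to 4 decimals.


Stress = 1939 * |33 - 31| * 1e-6 * 89
= 0.3451 MPa

0.3451


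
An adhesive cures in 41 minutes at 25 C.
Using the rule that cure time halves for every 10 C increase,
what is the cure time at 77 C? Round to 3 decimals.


Factor = 2^((77 - 25) / 10) = 36.7583
Cure time = 41 / 36.7583
= 1.115 minutes

1.115


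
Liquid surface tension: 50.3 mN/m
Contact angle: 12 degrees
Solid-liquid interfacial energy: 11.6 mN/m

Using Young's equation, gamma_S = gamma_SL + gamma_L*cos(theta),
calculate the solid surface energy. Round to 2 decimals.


gamma_S = 11.6 + 50.3 * cos(12)
= 60.80 mN/m

60.80


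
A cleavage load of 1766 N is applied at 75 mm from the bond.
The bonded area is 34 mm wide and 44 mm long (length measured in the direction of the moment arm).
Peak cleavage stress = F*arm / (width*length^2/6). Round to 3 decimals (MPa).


Moment = 1766 * 75 = 132450 N*mm
Section modulus = 34 * 1936 / 6 = 65824 / 6 mm^3
Stress = 132450 / (65824 / 6) = 794700 / 65824
= 12.073 MPa

12.073


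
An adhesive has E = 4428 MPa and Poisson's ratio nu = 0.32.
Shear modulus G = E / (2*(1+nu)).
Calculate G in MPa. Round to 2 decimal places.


G = 4428 / (2*(1+0.32))
= 4428 / 2.64
= 1677.27 MPa

1677.27


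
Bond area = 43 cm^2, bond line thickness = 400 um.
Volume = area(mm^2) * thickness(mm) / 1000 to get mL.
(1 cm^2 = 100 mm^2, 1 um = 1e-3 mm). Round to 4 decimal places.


area_mm2 = 43 * 100 = 4300
blt_mm = 400 * 1e-3 = 0.4
vol_mm3 = 4300 * 0.4 = 1720.0
vol_mL = 1720.0 / 1000 = 1.7200 mL

1.7200


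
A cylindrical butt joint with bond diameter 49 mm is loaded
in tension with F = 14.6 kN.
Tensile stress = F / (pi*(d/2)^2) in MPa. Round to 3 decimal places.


Area = pi * (49/2)^2 = 1885.7410 mm^2
Stress = 14.6*1000 / 1885.7410
= 7.742 MPa

7.742


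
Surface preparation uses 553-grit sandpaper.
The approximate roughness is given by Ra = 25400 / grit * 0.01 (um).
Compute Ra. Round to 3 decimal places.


Ra = 25400 / 553 * 0.01
= 254 / 553
= 0.459 um

0.459


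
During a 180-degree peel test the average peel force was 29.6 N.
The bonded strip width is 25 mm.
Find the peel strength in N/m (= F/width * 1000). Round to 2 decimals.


Peel strength = F/width * 1000
= 29.6 / 25 * 1000
= 1184.00 N/m

1184.00


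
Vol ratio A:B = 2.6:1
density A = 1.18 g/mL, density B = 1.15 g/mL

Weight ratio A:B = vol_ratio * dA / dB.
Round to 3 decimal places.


Weight ratio = 2.6 * 1.18 / 1.15
= 2.668

2.668


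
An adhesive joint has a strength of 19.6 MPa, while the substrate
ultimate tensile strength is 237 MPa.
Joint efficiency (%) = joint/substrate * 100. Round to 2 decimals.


Efficiency = 19.6 / 237 * 100
= 8.27%

8.27


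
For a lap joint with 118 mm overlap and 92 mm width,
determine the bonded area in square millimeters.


Area = 118 * 92 = 10856 mm^2

10856


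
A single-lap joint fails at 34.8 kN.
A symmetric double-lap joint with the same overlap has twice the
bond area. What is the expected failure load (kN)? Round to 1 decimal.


Double-lap load = 2 * 34.8 = 69.6 kN

69.6


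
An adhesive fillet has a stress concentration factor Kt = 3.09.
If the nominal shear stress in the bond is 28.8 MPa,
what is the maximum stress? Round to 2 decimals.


Max stress = 28.8 * 3.09 = 88.99 MPa

88.99


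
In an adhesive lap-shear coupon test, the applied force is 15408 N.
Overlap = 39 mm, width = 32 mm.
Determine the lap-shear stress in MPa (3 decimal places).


stress = F / (overlap * width)
= 15408 / (39 * 32)
= 12.346 MPa

12.346


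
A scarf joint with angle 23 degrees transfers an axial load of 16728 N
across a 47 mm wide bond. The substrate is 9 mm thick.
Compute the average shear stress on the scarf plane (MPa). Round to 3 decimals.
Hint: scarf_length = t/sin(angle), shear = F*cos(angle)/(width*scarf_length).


scarf_length = 9 / sin(23 deg) = 23.0337 mm
cos(23 deg) = 0.920505
shear stress = 16728 * 0.920505 / (47 * 23.0337)
= 14.224 MPa

14.224


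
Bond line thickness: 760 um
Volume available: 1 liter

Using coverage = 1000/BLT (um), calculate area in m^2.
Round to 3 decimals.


1 L = 1e6 mm^3, thickness = 760 um = 0.76 mm
Area = 1e6 / 0.76 mm^2 = (1e6 / 0.76) / 1e6 m^2 = 1000 / 760 m^2
= 1.316 m^2

1.316


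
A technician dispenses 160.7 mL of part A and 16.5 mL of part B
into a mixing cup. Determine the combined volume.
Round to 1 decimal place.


Combined volume = 160.7 + 16.5
= 177.2 mL

177.2


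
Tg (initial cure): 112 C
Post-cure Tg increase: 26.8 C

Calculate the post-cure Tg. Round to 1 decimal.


Post-cure Tg = 112 + 26.8 = 138.8 C

138.8


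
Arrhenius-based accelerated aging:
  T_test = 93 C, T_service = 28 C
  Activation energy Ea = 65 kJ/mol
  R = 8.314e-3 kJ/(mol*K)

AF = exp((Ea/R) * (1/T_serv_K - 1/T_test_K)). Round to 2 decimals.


T_test_K = 366.15, T_serv_K = 301.15
AF = exp((65/8.314e-3) * (1/301.15 - 1/366.15))
= 100.35

100.35


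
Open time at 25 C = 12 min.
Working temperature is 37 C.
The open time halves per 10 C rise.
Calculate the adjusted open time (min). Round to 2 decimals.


factor = 2^((37 - 25) / 10) = 2.2974
ot = 12 / 2.2974 = 5.22 min

5.22


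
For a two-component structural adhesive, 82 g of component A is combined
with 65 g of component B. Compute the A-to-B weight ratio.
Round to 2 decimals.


Weight ratio A:B = 82 / 65
= 1.26

1.26


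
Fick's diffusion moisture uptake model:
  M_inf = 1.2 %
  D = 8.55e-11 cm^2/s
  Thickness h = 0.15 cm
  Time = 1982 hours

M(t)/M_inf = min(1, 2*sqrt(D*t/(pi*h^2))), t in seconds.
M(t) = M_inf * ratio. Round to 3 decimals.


t_sec = 1982 * 3600 = 7135200
ratio = 2*sqrt(8.55e-11*7135200/(pi*0.15^2))
= min(1, 0.185802)
= 0.185802
M(t) = 1.2 * 0.185802 = 0.223 %

0.223


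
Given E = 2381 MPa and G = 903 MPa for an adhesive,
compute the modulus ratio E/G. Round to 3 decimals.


E/G ratio = 2381 / 903 = 2.637

2.637


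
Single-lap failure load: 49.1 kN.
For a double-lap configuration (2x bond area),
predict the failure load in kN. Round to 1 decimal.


Failure load = 49.1 * 2 = 98.2 kN

98.2


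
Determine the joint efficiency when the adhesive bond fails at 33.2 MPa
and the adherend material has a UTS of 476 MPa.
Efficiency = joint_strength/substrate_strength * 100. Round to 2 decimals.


Joint efficiency = 33.2 / 476 * 100
= 6.97%

6.97


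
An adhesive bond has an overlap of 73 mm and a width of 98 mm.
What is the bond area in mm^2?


Bond area = overlap * width
= 73 * 98
= 7154 mm^2

7154


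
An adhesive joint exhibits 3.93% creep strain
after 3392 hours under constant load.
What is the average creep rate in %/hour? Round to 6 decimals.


Creep rate = strain / time
= 3.93 / 3392
= 0.001159 %/h

0.001159


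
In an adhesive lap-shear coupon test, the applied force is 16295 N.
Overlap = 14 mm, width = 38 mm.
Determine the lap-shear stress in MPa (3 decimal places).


stress = F / (overlap * width)
= 16295 / (14 * 38)
= 30.630 MPa

30.630


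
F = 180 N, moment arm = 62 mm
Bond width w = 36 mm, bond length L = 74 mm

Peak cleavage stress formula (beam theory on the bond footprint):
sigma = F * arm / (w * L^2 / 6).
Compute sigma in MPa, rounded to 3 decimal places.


sigma = (180 * 62) / (36 * 5476 / 6)
= 11160 * 6 / 197136
= 66960 / 197136
= 0.340 MPa

0.340


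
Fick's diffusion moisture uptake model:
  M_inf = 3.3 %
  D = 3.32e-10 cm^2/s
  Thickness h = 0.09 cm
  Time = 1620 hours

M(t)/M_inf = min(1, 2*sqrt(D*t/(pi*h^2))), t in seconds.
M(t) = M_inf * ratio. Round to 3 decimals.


t_sec = 1620 * 3600 = 5832000
ratio = 2*sqrt(3.32e-10*5832000/(pi*0.09^2))
= min(1, 0.551684)
= 0.551684
M(t) = 3.3 * 0.551684 = 1.821 %

1.821


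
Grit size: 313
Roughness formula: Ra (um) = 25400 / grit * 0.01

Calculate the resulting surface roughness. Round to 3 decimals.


Ra = 25400 / 313 * 0.01
= 0.812 um

0.812


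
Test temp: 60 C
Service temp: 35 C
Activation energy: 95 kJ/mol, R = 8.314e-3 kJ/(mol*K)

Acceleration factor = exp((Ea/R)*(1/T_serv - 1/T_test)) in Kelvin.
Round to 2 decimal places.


AF = exp((95/0.008314)*(1/308.15 - 1/333.15))
= 16.16

16.16


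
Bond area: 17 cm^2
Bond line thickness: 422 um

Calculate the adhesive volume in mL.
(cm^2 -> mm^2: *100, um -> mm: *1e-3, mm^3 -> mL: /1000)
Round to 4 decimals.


V = 17*100 * 422*1e-3 / 1000
= 0.7174 mL

0.7174


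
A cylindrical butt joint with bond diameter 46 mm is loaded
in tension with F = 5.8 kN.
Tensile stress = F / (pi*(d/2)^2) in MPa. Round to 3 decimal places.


Area = pi * (46/2)^2 = 1661.9025 mm^2
Stress = 5.8*1000 / 1661.9025
= 3.490 MPa

3.490


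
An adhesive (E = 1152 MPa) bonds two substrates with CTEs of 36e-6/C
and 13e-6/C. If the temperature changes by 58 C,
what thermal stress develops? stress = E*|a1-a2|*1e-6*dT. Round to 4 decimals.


Stress = 1152 * |36 - 13| * 1e-6 * 58
= 1.5368 MPa

1.5368


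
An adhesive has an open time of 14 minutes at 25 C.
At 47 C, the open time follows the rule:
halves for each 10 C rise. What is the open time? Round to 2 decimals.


Factor = 2^((47-25)/10) = 4.5948
Open time = 14 / 4.5948 = 3.05 min

3.05


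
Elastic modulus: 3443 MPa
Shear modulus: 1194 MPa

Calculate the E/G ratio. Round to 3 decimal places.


E / G = 3443 / 1194 = 2.884

2.884


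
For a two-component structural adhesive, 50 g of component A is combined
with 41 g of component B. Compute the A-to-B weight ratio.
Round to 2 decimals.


Weight ratio A:B = 50 / 41
= 1.22

1.22


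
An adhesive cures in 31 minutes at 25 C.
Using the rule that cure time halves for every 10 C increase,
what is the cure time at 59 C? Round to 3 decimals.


Factor = 2^((59 - 25) / 10) = 10.5561
Cure time = 31 / 10.5561
= 2.937 minutes

2.937


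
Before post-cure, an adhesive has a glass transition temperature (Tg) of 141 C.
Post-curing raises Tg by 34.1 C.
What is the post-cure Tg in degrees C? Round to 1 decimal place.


Tg_post = Tg_base + delta_Tg
= 141 + 34.1
= 175.1 C

175.1


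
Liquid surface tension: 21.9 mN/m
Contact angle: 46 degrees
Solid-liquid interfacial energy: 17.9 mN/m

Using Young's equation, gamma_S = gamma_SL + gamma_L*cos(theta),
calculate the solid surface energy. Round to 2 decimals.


gamma_S = 17.9 + 21.9 * cos(46)
= 33.11 mN/m

33.11


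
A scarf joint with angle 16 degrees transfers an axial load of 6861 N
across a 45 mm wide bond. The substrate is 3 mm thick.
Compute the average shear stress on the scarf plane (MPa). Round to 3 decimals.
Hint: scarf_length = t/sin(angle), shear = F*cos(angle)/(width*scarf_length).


scarf_length = 3 / sin(16 deg) = 10.8839 mm
cos(16 deg) = 0.961262
shear stress = 6861 * 0.961262 / (45 * 10.8839)
= 13.466 MPa

13.466


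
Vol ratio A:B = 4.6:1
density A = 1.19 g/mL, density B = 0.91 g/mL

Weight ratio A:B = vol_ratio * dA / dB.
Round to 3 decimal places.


Weight ratio = 4.6 * 1.19 / 0.91
= 6.015

6.015


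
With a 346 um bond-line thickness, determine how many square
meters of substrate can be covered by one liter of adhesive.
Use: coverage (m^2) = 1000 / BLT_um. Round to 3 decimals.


Coverage = 1000 / 346 = 2.890 m^2

2.890


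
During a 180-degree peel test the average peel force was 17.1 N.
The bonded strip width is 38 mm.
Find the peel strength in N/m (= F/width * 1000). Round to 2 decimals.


Peel strength = F/width * 1000
= 17.1 / 38 * 1000
= 450.00 N/m

450.00


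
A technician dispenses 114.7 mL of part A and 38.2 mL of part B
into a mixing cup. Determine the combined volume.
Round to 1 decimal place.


Combined volume = 114.7 + 38.2
= 152.9 mL

152.9


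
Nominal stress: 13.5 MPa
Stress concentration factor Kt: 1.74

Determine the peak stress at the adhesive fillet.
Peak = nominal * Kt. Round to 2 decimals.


Peak stress = 13.5 * 1.74
= 23.49 MPa

23.49


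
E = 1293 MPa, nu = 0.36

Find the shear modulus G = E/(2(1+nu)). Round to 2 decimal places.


G = 1293 / (2 * 1.36)
= 475.37 MPa

475.37


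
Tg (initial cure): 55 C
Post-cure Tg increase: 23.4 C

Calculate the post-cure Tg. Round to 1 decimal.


Post-cure Tg = 55 + 23.4 = 78.4 C

78.4


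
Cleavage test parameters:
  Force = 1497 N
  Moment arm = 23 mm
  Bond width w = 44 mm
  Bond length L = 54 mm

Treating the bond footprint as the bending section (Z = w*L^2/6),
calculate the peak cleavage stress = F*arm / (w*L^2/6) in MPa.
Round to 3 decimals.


M = 1497 * 23 = 34431 N*mm
Z = 44 * 54^2 / 6 = 128304 / 6 mm^3
sigma = M / Z = 6 * 34431 / 128304 = 206586 / 128304
= 1.610 MPa

1.610


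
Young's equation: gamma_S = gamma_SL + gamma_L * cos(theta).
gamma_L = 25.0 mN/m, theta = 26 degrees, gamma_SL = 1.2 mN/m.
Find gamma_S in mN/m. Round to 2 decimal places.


cos(26 deg) = 0.898794
gamma_S = 1.2 + 25.0 * 0.898794
= 23.67 mN/m

23.67


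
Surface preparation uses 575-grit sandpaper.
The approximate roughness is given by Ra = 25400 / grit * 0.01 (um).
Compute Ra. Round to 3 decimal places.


Ra = 25400 / 575 * 0.01
= 254 / 575
= 0.442 um

0.442


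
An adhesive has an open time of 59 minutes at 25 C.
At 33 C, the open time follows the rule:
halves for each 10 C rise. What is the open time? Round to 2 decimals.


Factor = 2^((33-25)/10) = 1.7411
Open time = 59 / 1.7411 = 33.89 min

33.89


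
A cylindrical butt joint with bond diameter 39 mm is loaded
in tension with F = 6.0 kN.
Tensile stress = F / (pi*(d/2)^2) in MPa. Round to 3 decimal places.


Area = pi * (39/2)^2 = 1194.5906 mm^2
Stress = 6.0*1000 / 1194.5906
= 5.023 MPa

5.023


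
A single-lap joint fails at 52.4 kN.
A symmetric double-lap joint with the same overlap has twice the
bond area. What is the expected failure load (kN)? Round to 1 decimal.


Double-lap load = 2 * 52.4 = 104.8 kN

104.8


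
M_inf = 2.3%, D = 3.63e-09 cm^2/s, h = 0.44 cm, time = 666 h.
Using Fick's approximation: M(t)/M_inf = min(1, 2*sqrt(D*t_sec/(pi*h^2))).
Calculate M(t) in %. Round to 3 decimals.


t = 2397600 s
ratio = min(1, 2*sqrt(3.63e-09*2397600/(pi*0.1936)))
= 0.239246
M(t) = 2.3 * 0.239246 = 0.550%

0.550


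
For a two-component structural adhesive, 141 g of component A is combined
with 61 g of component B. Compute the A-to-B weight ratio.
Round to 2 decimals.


Weight ratio A:B = 141 / 61
= 2.31

2.31


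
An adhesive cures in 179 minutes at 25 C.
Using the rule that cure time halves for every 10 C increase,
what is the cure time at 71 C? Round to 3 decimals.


Factor = 2^((71 - 25) / 10) = 24.2515
Cure time = 179 / 24.2515
= 7.381 minutes

7.381


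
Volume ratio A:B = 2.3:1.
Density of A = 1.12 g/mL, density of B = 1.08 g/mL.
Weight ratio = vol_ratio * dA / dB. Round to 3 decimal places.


Wt ratio = 2.3 * 1.12 / 1.08
= 2.385

2.385


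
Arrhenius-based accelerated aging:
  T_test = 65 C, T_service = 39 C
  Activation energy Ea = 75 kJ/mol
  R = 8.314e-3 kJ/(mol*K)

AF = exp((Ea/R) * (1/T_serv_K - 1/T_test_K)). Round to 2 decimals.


T_test_K = 338.15, T_serv_K = 312.15
AF = exp((75/8.314e-3) * (1/312.15 - 1/338.15))
= 9.23

9.23


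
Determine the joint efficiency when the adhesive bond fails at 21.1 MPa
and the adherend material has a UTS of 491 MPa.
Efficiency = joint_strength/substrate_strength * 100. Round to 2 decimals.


Joint efficiency = 21.1 / 491 * 100
= 4.30%

4.30
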